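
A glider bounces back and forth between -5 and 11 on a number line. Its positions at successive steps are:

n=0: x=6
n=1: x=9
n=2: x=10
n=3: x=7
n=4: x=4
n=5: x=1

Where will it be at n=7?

The value travels 3 per step and bounces off the walls at -5 and 11.
  step 6: 1 → -2
  step 7: -2 → -5

x=-5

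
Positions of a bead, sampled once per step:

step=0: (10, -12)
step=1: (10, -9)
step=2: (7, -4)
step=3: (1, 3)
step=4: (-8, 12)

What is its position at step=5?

Successive displacements: (+0, +3), (-3, +5), (-6, +7), (-9, +9) — each changes by (-3, +2).
step 5: (-8, 12) + (-12, +11) → (-20, 23)

(-20, 23)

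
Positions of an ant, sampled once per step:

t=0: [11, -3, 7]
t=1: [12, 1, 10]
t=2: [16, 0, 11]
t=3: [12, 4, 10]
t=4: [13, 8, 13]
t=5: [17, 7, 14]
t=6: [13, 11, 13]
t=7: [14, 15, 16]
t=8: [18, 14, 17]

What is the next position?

[14, 18, 16]

Step-to-step displacements: [+1, +4, +3], [+4, -1, +1], [-4, +4, -1], [+1, +4, +3], [+4, -1, +1], [-4, +4, -1], [+1, +4, +3], [+4, -1, +1] — a repeating cycle of length 3.
step 9: apply [-4, +4, -1] → [14, 18, 16]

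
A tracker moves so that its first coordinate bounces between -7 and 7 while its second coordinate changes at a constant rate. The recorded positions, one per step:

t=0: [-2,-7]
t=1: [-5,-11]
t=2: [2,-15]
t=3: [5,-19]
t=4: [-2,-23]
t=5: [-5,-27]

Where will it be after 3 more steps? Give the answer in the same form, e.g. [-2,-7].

The first coordinate travels 7 per step and bounces off the walls at -7 and 7.
  step 6: -5 → 2
  step 7: 2 → 5
  step 8: 5 → -2
The second coordinate changes by -4 each step: at step 8 it is -39.

[-2,-39]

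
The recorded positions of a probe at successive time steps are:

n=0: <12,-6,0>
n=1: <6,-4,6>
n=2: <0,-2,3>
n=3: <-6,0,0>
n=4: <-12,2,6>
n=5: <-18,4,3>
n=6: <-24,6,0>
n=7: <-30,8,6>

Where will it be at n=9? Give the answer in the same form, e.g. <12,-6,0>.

<-42,12,0>

First: linear, -6 per step → -42 at step 9.
Second: linear, +2 per step → 12 at step 9.
Third: cycles through 0, 6, 3 every 3 steps. Step 9 lands at position 0 of the cycle → 0.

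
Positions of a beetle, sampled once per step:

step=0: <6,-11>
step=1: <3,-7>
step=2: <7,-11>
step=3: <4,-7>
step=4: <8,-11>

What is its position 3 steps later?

The moves between consecutive positions are <-3,+4>, <+4,-4>, <-3,+4>, <+4,-4>; they repeat the 2-cycle [<-3,+4>, <+4,-4>].
step 5: apply <-3,+4> → <5,-7>
step 6: apply <+4,-4> → <9,-11>
step 7: apply <-3,+4> → <6,-7>

<6,-7>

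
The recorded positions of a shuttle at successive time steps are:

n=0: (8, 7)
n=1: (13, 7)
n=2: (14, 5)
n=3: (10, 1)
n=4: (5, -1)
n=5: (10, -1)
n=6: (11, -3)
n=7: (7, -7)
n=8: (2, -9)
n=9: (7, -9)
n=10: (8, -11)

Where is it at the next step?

Step-to-step displacements: (+5, +0), (+1, -2), (-4, -4), (-5, -2), (+5, +0), (+1, -2), (-4, -4), (-5, -2), (+5, +0), (+1, -2) — a repeating cycle of length 4.
step 11: apply (-4, -4) → (4, -15)

(4, -15)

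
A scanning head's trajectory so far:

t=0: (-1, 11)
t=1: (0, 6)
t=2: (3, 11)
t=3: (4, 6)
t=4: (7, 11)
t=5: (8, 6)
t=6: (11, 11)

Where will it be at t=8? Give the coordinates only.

(15, 11)

The moves between consecutive positions are (+1, -5), (+3, +5), (+1, -5), (+3, +5), (+1, -5), (+3, +5); they repeat the 2-cycle [(+1, -5), (+3, +5)].
step 7: apply (+1, -5) → (12, 6)
step 8: apply (+3, +5) → (15, 11)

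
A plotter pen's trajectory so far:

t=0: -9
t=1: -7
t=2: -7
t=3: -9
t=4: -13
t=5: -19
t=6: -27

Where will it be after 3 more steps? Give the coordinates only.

First differences are +2, +0, -2, -4, -6, -8; their common second difference is -2 (constant acceleration).
step 7: -27 − 10 → -37
step 8: -37 − 12 → -49
step 9: -49 − 14 → -63

-63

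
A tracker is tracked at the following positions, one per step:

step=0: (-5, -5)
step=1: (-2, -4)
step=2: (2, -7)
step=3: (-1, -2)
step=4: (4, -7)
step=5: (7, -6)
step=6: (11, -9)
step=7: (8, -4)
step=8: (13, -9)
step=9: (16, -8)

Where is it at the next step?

(20, -11)

The moves between consecutive positions are (+3, +1), (+4, -3), (-3, +5), (+5, -5), (+3, +1), (+4, -3), (-3, +5), (+5, -5), (+3, +1); they repeat the 4-cycle [(+3, +1), (+4, -3), (-3, +5), (+5, -5)].
step 10: apply (+4, -3) → (20, -11)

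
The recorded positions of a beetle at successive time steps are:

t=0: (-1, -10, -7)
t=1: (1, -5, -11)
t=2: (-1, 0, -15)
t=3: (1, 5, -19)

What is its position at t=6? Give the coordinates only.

The first coordinate repeats the cycle [-1, 1] with period 2; step 6 mod 2 = 0, giving -1.
The second coordinate changes by +5 each step, so at step 6 it is -10 + 6·(5) = 20.
The third coordinate changes by -4 each step, so at step 6 it is -7 + 6·(-4) = -31.

(-1, 20, -31)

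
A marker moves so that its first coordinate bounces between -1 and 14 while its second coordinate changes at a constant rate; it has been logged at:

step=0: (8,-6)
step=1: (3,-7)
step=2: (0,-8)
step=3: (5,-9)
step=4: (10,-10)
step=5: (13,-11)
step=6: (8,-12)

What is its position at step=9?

(5,-15)

The first coordinate reflects between -1 and 14, moving 5 per step.
  step 7: 8 → 3
  step 8: 3 → 0
  step 9: 0 → 5
The second coordinate changes by -1 each step: at step 9 it is -15.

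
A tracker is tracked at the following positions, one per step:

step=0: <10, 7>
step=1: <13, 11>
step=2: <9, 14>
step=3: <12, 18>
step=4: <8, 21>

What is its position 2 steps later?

<7, 28>

The moves between consecutive positions are <+3, +4>, <-4, +3>, <+3, +4>, <-4, +3>; they repeat the 2-cycle [<+3, +4>, <-4, +3>].
step 5: apply <+3, +4> → <11, 25>
step 6: apply <-4, +3> → <7, 28>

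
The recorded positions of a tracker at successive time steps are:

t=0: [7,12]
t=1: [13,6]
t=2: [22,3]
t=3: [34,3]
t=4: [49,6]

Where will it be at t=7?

First differences are [+6,-6], [+9,-3], [+12,+0], [+15,+3]; their common second difference is [+3,+3] (constant acceleration).
step 5: [49,6] + [+18,+6] → [67,12]
step 6: [67,12] + [+21,+9] → [88,21]
step 7: [88,21] + [+24,+12] → [112,33]

[112,33]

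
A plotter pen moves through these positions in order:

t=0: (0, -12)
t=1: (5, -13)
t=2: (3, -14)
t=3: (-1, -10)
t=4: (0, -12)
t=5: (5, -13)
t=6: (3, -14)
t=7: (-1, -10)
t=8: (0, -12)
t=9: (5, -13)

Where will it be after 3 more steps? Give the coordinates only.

Differencing gives (+5, -1), (-2, -1), (-4, +4), (+1, -2), (+5, -1), (-2, -1), (-4, +4), (+1, -2), (+5, -1). This is the pattern (+5, -1), (-2, -1), (-4, +4), (+1, -2) repeated.
step 10: apply (-2, -1) → (3, -14)
step 11: apply (-4, +4) → (-1, -10)
step 12: apply (+1, -2) → (0, -12)

(0, -12)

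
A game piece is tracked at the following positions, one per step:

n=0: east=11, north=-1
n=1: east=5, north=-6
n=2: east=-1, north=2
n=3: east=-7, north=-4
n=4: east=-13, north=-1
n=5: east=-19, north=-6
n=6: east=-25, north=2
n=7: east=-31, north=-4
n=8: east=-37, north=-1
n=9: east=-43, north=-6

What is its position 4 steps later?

East: linear, -6 per step → -67 at step 13.
North: cycles through -1, -6, 2, -4 every 4 steps. Step 13 lands at position 1 of the cycle → -6.

east=-67, north=-6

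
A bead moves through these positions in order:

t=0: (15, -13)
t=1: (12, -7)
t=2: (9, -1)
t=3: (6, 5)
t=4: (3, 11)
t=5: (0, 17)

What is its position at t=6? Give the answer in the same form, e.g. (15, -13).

Constant displacement of (-3, +6) per step.
step 6: (0, 17) + (-3, +6) → (-3, 23)

(-3, 23)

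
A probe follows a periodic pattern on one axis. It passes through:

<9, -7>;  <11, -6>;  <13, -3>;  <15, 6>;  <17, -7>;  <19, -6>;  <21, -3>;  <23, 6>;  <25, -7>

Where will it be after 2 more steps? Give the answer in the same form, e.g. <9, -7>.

<29, -3>

The first coordinate changes by +2 each step, so at step 10 it is 9 + 10·(2) = 29.
The second coordinate repeats the cycle [-7, -6, -3, 6] with period 4; step 10 mod 4 = 2, giving -3.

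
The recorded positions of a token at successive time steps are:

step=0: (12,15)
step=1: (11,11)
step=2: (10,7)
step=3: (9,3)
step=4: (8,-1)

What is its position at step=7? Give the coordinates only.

Constant displacement of (-1,-4) per step.
step 5: (8,-1) + (-1,-4) → (7,-5)
step 6: (7,-5) + (-1,-4) → (6,-9)
step 7: (6,-9) + (-1,-4) → (5,-13)

(5,-13)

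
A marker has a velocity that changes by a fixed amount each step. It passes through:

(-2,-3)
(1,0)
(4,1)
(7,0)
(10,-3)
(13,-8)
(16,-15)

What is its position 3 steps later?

(25,-48)

Successive displacements: (+3,+3), (+3,+1), (+3,-1), (+3,-3), (+3,-5), (+3,-7) — each changes by (+0,-2).
step 7: (16,-15) + (+3,-9) → (19,-24)
step 8: (19,-24) + (+3,-11) → (22,-35)
step 9: (22,-35) + (+3,-13) → (25,-48)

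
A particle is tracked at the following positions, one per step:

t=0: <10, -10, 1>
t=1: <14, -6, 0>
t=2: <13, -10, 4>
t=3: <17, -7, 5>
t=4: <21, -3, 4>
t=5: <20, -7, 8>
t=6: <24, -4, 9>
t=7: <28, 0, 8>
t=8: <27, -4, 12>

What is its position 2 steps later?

<35, 3, 12>

The moves between consecutive positions are <+4, +4, -1>, <-1, -4, +4>, <+4, +3, +1>, <+4, +4, -1>, <-1, -4, +4>, <+4, +3, +1>, <+4, +4, -1>, <-1, -4, +4>; they repeat the 3-cycle [<+4, +4, -1>, <-1, -4, +4>, <+4, +3, +1>].
step 9: apply <+4, +3, +1> → <31, -1, 13>
step 10: apply <+4, +4, -1> → <35, 3, 12>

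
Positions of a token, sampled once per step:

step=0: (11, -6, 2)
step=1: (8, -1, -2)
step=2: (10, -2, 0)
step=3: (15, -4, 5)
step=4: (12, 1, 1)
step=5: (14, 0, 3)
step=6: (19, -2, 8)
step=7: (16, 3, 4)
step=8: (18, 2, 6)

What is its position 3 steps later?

(22, 4, 9)

Differencing gives (-3, +5, -4), (+2, -1, +2), (+5, -2, +5), (-3, +5, -4), (+2, -1, +2), (+5, -2, +5), (-3, +5, -4), (+2, -1, +2). This is the pattern (-3, +5, -4), (+2, -1, +2), (+5, -2, +5) repeated.
step 9: apply (+5, -2, +5) → (23, 0, 11)
step 10: apply (-3, +5, -4) → (20, 5, 7)
step 11: apply (+2, -1, +2) → (22, 4, 9)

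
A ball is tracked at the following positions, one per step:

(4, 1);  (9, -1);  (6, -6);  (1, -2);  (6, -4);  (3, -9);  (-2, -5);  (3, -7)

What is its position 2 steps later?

Step-to-step displacements: (+5, -2), (-3, -5), (-5, +4), (+5, -2), (-3, -5), (-5, +4), (+5, -2) — a repeating cycle of length 3.
step 8: apply (-3, -5) → (0, -12)
step 9: apply (-5, +4) → (-5, -8)

(-5, -8)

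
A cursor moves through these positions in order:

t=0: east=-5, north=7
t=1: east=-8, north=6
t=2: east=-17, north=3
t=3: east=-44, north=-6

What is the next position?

Step-to-step displacements: (-3, -1), (-9, -3), (-27, -9); each is 3× the previous.
step 4: east=-44, north=-6 + (-81, -27) → east=-125, north=-33

east=-125, north=-33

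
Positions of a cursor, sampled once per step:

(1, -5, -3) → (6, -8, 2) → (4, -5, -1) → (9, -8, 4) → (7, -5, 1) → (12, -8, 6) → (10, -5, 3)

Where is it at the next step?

Differencing gives (+5, -3, +5), (-2, +3, -3), (+5, -3, +5), (-2, +3, -3), (+5, -3, +5), (-2, +3, -3). This is the pattern (+5, -3, +5), (-2, +3, -3) repeated.
step 7: apply (+5, -3, +5) → (15, -8, 8)

(15, -8, 8)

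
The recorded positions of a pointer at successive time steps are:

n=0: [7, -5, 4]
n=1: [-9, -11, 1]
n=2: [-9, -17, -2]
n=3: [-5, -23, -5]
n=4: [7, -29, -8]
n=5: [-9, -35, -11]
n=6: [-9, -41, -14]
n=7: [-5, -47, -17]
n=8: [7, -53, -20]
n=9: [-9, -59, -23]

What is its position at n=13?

The first coordinate repeats the cycle [7, -9, -9, -5] with period 4; step 13 mod 4 = 1, giving -9.
The second coordinate changes by -6 each step, so at step 13 it is -5 + 13·(-6) = -83.
The third coordinate changes by -3 each step, so at step 13 it is 4 + 13·(-3) = -35.

[-9, -83, -35]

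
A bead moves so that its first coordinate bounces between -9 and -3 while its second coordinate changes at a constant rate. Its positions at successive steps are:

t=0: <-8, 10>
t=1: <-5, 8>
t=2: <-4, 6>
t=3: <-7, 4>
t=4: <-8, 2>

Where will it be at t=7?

The first coordinate travels 3 per step and bounces off the walls at -9 and -3.
  step 5: -8 → -5
  step 6: -5 → -4
  step 7: -4 → -7
The second coordinate changes by -2 each step: at step 7 it is -4.

<-7, -4>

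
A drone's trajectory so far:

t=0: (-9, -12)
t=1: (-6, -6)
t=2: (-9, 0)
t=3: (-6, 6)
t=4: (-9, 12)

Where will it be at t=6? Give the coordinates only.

The first coordinate repeats the cycle [-9, -6] with period 2; step 6 mod 2 = 0, giving -9.
The second coordinate changes by +6 each step, so at step 6 it is -12 + 6·(6) = 24.

(-9, 24)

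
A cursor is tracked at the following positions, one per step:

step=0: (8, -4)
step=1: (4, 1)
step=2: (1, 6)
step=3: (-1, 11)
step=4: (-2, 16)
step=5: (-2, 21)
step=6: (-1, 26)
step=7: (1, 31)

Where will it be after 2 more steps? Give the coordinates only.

Taking differences between consecutive positions: (-4, +5), (-3, +5), (-2, +5), (-1, +5), (+0, +5), (+1, +5), (+2, +5). These grow by (+1, +0) each step.
step 8: (1, 31) + (+3, +5) → (4, 36)
step 9: (4, 36) + (+4, +5) → (8, 41)

(8, 41)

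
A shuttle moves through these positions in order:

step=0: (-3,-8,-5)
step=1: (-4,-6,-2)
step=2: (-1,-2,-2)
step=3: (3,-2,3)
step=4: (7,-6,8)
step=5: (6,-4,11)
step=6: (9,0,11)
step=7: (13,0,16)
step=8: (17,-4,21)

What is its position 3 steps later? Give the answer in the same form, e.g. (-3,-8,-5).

(23,2,29)

Differencing gives (-1,+2,+3), (+3,+4,+0), (+4,+0,+5), (+4,-4,+5), (-1,+2,+3), (+3,+4,+0), (+4,+0,+5), (+4,-4,+5). This is the pattern (-1,+2,+3), (+3,+4,+0), (+4,+0,+5), (+4,-4,+5) repeated.
step 9: apply (-1,+2,+3) → (16,-2,24)
step 10: apply (+3,+4,+0) → (19,2,24)
step 11: apply (+4,+0,+5) → (23,2,29)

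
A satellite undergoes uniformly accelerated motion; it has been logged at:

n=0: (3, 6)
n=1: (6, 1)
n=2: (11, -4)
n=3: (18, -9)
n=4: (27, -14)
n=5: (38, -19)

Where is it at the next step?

(51, -24)

First differences are (+3, -5), (+5, -5), (+7, -5), (+9, -5), (+11, -5); their common second difference is (+2, +0) (constant acceleration).
step 6: (38, -19) + (+13, -5) → (51, -24)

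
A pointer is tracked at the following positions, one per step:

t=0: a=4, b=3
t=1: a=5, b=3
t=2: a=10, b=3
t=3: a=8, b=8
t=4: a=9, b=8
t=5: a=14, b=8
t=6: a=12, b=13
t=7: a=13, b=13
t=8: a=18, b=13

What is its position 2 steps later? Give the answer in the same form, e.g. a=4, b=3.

Step-to-step displacements: (+1,+0), (+5,+0), (-2,+5), (+1,+0), (+5,+0), (-2,+5), (+1,+0), (+5,+0) — a repeating cycle of length 3.
step 9: apply (-2,+5) → a=16, b=18
step 10: apply (+1,+0) → a=17, b=18

a=17, b=18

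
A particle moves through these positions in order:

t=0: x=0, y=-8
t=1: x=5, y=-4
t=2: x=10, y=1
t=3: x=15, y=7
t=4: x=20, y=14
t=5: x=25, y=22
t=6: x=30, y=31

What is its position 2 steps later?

x=40, y=52

Successive displacements: (+5, +4), (+5, +5), (+5, +6), (+5, +7), (+5, +8), (+5, +9) — each changes by (+0, +1).
step 7: x=30, y=31 + (+5, +10) → x=35, y=41
step 8: x=35, y=41 + (+5, +11) → x=40, y=52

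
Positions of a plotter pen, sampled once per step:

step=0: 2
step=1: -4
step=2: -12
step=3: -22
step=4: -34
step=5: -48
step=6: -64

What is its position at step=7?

Taking differences between consecutive positions: -6, -8, -10, -12, -14, -16. These grow by -2 each step.
step 7: -64 − 18 → -82

-82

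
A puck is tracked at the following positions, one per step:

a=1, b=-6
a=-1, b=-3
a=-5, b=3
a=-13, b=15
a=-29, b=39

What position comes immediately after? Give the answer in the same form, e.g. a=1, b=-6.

a=-61, b=87

Consecutive displacements (-2, +3), (-4, +6), (-8, +12), (-16, +24) scale by a factor of 2 each step.
step 5: a=-29, b=39 + (-32, +48) → a=-61, b=87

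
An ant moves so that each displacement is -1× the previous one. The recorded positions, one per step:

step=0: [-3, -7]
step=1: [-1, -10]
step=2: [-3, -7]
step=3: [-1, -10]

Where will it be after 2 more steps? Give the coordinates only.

The jumps are [+2, -3], [-2, +3], [+2, -3] — a geometric progression with ratio -1.
step 4: [-1, -10] + [-2, +3] → [-3, -7]
step 5: [-3, -7] + [+2, -3] → [-1, -10]

[-1, -10]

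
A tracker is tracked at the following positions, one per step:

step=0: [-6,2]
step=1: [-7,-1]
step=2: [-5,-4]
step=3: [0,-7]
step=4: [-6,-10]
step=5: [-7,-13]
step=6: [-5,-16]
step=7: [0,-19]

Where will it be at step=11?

The first coordinate repeats the cycle [-6, -7, -5, 0] with period 4; step 11 mod 4 = 3, giving 0.
The second coordinate changes by -3 each step, so at step 11 it is 2 + 11·(-3) = -31.

[0,-31]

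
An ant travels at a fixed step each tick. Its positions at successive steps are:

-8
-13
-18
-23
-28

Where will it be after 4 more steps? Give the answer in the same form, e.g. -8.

-48

Each step adds -5 to the position.
step 5: -28 − 5 → -33
step 6: -33 − 5 → -38
step 7: -38 − 5 → -43
step 8: -43 − 5 → -48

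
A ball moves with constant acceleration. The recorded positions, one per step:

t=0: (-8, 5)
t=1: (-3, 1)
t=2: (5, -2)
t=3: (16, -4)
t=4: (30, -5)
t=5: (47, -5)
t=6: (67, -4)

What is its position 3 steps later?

Taking differences between consecutive positions: (+5, -4), (+8, -3), (+11, -2), (+14, -1), (+17, +0), (+20, +1). These grow by (+3, +1) each step.
step 7: (67, -4) + (+23, +2) → (90, -2)
step 8: (90, -2) + (+26, +3) → (116, 1)
step 9: (116, 1) + (+29, +4) → (145, 5)

(145, 5)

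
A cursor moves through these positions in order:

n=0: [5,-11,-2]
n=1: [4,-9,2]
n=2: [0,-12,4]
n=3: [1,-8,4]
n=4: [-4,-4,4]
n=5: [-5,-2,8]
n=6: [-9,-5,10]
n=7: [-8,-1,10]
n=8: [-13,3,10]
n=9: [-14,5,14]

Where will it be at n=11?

Differencing gives [-1,+2,+4], [-4,-3,+2], [+1,+4,+0], [-5,+4,+0], [-1,+2,+4], [-4,-3,+2], [+1,+4,+0], [-5,+4,+0], [-1,+2,+4]. This is the pattern [-1,+2,+4], [-4,-3,+2], [+1,+4,+0], [-5,+4,+0] repeated.
step 10: apply [-4,-3,+2] → [-18,2,16]
step 11: apply [+1,+4,+0] → [-17,6,16]

[-17,6,16]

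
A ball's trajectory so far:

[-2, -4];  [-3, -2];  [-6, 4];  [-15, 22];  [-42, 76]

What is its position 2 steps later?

[-366, 724]

Step-to-step displacements: [-1, +2], [-3, +6], [-9, +18], [-27, +54]; each is 3× the previous.
step 5: [-42, 76] + [-81, +162] → [-123, 238]
step 6: [-123, 238] + [-243, +486] → [-366, 724]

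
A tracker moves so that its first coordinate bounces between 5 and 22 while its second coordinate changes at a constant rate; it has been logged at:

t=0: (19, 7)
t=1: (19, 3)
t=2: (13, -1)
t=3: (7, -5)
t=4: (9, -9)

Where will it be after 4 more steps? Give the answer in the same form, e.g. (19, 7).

The first coordinate travels 6 per step and bounces off the walls at 5 and 22.
  step 5: 9 → 15
  step 6: 15 → 21
  step 7: 21 → 17
  step 8: 17 → 11
The second coordinate changes by -4 each step: at step 8 it is -25.

(11, -25)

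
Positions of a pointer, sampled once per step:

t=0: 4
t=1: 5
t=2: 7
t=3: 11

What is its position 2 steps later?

Consecutive displacements +1, +2, +4 scale by a factor of 2 each step.
step 4: 11 + 8 → 19
step 5: 19 + 16 → 35

35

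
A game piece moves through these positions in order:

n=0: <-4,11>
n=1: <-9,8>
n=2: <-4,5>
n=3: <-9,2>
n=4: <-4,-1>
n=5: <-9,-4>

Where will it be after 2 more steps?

<-9,-10>

The first coordinate repeats the cycle [-4, -9] with period 2; step 7 mod 2 = 1, giving -9.
The second coordinate changes by -3 each step, so at step 7 it is 11 + 7·(-3) = -10.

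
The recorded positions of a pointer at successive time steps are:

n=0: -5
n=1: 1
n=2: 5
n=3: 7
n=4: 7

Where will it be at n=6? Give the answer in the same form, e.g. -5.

1

Taking differences between consecutive positions: +6, +4, +2, +0. These grow by -2 each step.
step 5: 7 − 2 → 5
step 6: 5 − 4 → 1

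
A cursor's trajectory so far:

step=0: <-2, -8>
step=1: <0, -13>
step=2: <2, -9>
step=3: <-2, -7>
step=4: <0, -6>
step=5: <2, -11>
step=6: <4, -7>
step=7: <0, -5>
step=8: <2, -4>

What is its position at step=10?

Step-to-step displacements: <+2, -5>, <+2, +4>, <-4, +2>, <+2, +1>, <+2, -5>, <+2, +4>, <-4, +2>, <+2, +1> — a repeating cycle of length 4.
step 9: apply <+2, -5> → <4, -9>
step 10: apply <+2, +4> → <6, -5>

<6, -5>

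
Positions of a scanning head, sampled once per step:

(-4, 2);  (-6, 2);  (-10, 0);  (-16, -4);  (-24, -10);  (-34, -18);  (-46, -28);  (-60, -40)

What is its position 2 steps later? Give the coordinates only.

Taking differences between consecutive positions: (-2, +0), (-4, -2), (-6, -4), (-8, -6), (-10, -8), (-12, -10), (-14, -12). These grow by (-2, -2) each step.
step 8: (-60, -40) + (-16, -14) → (-76, -54)
step 9: (-76, -54) + (-18, -16) → (-94, -70)

(-94, -70)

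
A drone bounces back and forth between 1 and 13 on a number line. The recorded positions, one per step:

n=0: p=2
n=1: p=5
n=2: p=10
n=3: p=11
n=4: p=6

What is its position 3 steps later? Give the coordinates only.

p=11

The value reflects between 1 and 13, moving 5 per step.
  step 5: 6 → 1
  step 6: 1 → 6
  step 7: 6 → 11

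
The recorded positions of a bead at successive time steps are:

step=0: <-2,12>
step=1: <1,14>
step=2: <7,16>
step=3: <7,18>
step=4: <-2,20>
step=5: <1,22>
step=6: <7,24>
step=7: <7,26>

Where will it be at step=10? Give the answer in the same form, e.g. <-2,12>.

The first coordinate repeats the cycle [-2, 1, 7, 7] with period 4; step 10 mod 4 = 2, giving 7.
The second coordinate changes by +2 each step, so at step 10 it is 12 + 10·(2) = 32.

<7,32>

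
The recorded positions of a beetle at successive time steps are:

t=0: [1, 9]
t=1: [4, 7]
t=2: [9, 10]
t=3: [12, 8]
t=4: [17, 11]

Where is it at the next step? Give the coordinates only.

[20, 9]

Differencing gives [+3, -2], [+5, +3], [+3, -2], [+5, +3]. This is the pattern [+3, -2], [+5, +3] repeated.
step 5: apply [+3, -2] → [20, 9]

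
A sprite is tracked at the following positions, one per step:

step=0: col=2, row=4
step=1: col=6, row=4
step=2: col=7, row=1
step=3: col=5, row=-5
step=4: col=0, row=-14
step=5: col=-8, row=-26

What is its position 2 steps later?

First differences are (+4, +0), (+1, -3), (-2, -6), (-5, -9), (-8, -12); their common second difference is (-3, -3) (constant acceleration).
step 6: col=-8, row=-26 + (-11, -15) → col=-19, row=-41
step 7: col=-19, row=-41 + (-14, -18) → col=-33, row=-59

col=-33, row=-59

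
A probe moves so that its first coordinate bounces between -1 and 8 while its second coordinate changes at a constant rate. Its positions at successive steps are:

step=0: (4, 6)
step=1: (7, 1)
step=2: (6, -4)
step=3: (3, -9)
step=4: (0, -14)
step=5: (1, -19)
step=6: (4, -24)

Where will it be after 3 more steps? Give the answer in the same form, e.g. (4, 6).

(3, -39)

The first coordinate reflects between -1 and 8, moving 3 per step.
  step 7: 4 → 7
  step 8: 7 → 6
  step 9: 6 → 3
The second coordinate changes by -5 each step: at step 9 it is -39.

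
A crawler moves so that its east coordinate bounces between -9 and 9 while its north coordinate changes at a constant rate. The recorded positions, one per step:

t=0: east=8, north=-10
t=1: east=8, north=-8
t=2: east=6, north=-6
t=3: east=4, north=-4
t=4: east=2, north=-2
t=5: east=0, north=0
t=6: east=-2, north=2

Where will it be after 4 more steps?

The east coordinate reflects between -9 and 9, moving 2 per step.
  step 7: -2 → -4
  step 8: -4 → -6
  step 9: -6 → -8
  step 10: -8 → -8
The north coordinate changes by +2 each step: at step 10 it is 10.

east=-8, north=10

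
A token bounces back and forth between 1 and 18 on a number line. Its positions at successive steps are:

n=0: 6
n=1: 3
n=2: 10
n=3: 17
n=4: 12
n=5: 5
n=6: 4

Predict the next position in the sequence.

11

The value reflects between 1 and 18, moving 7 per step.
  step 7: 4 → 11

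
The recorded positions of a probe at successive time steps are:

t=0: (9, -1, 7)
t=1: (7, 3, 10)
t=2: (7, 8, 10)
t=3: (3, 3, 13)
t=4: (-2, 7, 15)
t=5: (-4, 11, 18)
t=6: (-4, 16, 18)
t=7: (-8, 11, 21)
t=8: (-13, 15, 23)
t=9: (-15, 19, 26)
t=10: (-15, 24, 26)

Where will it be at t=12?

The moves between consecutive positions are (-2, +4, +3), (+0, +5, +0), (-4, -5, +3), (-5, +4, +2), (-2, +4, +3), (+0, +5, +0), (-4, -5, +3), (-5, +4, +2), (-2, +4, +3), (+0, +5, +0); they repeat the 4-cycle [(-2, +4, +3), (+0, +5, +0), (-4, -5, +3), (-5, +4, +2)].
step 11: apply (-4, -5, +3) → (-19, 19, 29)
step 12: apply (-5, +4, +2) → (-24, 23, 31)

(-24, 23, 31)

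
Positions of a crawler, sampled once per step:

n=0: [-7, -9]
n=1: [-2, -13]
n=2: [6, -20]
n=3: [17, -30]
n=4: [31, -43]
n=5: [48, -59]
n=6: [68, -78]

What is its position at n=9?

Taking differences between consecutive positions: [+5, -4], [+8, -7], [+11, -10], [+14, -13], [+17, -16], [+20, -19]. These grow by [+3, -3] each step.
step 7: [68, -78] + [+23, -22] → [91, -100]
step 8: [91, -100] + [+26, -25] → [117, -125]
step 9: [117, -125] + [+29, -28] → [146, -153]

[146, -153]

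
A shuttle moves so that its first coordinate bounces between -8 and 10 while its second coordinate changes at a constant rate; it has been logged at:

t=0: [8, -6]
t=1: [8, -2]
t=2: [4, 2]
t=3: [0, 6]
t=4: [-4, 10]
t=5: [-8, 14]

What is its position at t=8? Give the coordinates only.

The first coordinate travels 4 per step and bounces off the walls at -8 and 10.
  step 6: -8 → -4
  step 7: -4 → 0
  step 8: 0 → 4
The second coordinate changes by +4 each step: at step 8 it is 26.

[4, 26]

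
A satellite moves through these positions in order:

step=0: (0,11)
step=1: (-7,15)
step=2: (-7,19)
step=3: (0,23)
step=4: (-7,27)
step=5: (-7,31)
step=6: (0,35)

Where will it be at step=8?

First: cycles through 0, -7, -7 every 3 steps. Step 8 lands at position 2 of the cycle → -7.
Second: linear, +4 per step → 43 at step 8.

(-7,43)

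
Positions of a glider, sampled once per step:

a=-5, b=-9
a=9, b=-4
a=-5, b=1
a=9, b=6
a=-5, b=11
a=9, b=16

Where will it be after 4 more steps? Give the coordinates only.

The a coordinate repeats the cycle [-5, 9] with period 2; step 9 mod 2 = 1, giving 9.
The b coordinate changes by +5 each step, so at step 9 it is -9 + 9·(5) = 36.

a=9, b=36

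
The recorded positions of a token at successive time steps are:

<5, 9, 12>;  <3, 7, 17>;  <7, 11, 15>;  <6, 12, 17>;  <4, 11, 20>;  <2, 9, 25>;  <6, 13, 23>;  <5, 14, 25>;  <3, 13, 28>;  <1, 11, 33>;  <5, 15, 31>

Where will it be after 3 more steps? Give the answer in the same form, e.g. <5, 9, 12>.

<0, 13, 41>

Step-to-step displacements: <-2, -2, +5>, <+4, +4, -2>, <-1, +1, +2>, <-2, -1, +3>, <-2, -2, +5>, <+4, +4, -2>, <-1, +1, +2>, <-2, -1, +3>, <-2, -2, +5>, <+4, +4, -2> — a repeating cycle of length 4.
step 11: apply <-1, +1, +2> → <4, 16, 33>
step 12: apply <-2, -1, +3> → <2, 15, 36>
step 13: apply <-2, -2, +5> → <0, 13, 41>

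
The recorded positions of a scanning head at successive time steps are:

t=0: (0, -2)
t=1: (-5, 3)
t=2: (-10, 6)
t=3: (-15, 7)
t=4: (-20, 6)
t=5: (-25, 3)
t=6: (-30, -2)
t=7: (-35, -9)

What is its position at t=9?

(-45, -29)

Taking differences between consecutive positions: (-5, +5), (-5, +3), (-5, +1), (-5, -1), (-5, -3), (-5, -5), (-5, -7). These grow by (+0, -2) each step.
step 8: (-35, -9) + (-5, -9) → (-40, -18)
step 9: (-40, -18) + (-5, -11) → (-45, -29)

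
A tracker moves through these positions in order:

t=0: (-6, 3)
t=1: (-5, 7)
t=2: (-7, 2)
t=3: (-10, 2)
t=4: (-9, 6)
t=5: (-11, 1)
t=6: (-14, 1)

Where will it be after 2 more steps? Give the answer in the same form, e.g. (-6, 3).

(-15, 0)

Differencing gives (+1, +4), (-2, -5), (-3, +0), (+1, +4), (-2, -5), (-3, +0). This is the pattern (+1, +4), (-2, -5), (-3, +0) repeated.
step 7: apply (+1, +4) → (-13, 5)
step 8: apply (-2, -5) → (-15, 0)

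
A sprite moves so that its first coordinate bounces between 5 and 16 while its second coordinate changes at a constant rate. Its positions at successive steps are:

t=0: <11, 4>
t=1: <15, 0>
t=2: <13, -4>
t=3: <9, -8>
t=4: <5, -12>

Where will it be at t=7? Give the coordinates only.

The first coordinate reflects between 5 and 16, moving 4 per step.
  step 5: 5 → 9
  step 6: 9 → 13
  step 7: 13 → 15
The second coordinate changes by -4 each step: at step 7 it is -24.

<15, -24>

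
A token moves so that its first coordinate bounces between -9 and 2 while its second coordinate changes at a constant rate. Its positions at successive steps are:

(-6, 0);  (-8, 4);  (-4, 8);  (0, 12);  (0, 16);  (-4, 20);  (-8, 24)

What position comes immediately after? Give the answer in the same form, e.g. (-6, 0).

The first coordinate travels 4 per step and bounces off the walls at -9 and 2.
  step 7: -8 → -6
The second coordinate changes by +4 each step: at step 7 it is 28.

(-6, 28)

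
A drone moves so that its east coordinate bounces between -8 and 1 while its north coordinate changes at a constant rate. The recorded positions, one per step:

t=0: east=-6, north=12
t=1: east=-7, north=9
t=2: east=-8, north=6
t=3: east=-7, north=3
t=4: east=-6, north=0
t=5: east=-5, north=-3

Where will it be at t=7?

The east coordinate reflects between -8 and 1, moving 1 per step.
  step 6: -5 → -4
  step 7: -4 → -3
The north coordinate changes by -3 each step: at step 7 it is -9.

east=-3, north=-9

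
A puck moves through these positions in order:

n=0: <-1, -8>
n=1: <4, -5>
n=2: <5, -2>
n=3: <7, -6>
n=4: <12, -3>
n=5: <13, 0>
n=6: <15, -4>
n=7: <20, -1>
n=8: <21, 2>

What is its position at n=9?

The moves between consecutive positions are <+5, +3>, <+1, +3>, <+2, -4>, <+5, +3>, <+1, +3>, <+2, -4>, <+5, +3>, <+1, +3>; they repeat the 3-cycle [<+5, +3>, <+1, +3>, <+2, -4>].
step 9: apply <+2, -4> → <23, -2>

<23, -2>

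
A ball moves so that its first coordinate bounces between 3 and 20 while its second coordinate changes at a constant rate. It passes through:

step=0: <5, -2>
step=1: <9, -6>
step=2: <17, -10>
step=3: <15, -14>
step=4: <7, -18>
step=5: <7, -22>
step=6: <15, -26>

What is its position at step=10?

The first coordinate travels 8 per step and bounces off the walls at 3 and 20.
  step 7: 15 → 17
  step 8: 17 → 9
  step 9: 9 → 5
  step 10: 5 → 13
The second coordinate changes by -4 each step: at step 10 it is -42.

<13, -42>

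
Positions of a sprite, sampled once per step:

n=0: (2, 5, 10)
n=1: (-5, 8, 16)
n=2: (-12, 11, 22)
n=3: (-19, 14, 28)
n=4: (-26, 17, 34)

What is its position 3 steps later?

Each step adds (-7, +3, +6) to the position.
step 5: (-26, 17, 34) + (-7, +3, +6) → (-33, 20, 40)
step 6: (-33, 20, 40) + (-7, +3, +6) → (-40, 23, 46)
step 7: (-40, 23, 46) + (-7, +3, +6) → (-47, 26, 52)

(-47, 26, 52)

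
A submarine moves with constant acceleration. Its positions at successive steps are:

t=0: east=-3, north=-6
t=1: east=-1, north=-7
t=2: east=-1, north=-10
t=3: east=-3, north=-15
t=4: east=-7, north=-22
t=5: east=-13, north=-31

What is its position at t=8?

east=-43, north=-70

First differences are (+2,-1), (+0,-3), (-2,-5), (-4,-7), (-6,-9); their common second difference is (-2,-2) (constant acceleration).
step 6: east=-13, north=-31 + (-8,-11) → east=-21, north=-42
step 7: east=-21, north=-42 + (-10,-13) → east=-31, north=-55
step 8: east=-31, north=-55 + (-12,-15) → east=-43, north=-70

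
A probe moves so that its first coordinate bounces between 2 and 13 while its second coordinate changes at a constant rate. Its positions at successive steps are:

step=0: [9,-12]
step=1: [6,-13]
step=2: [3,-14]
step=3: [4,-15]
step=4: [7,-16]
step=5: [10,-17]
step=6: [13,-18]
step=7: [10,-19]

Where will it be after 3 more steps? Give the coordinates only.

The first coordinate travels 3 per step and bounces off the walls at 2 and 13.
  step 8: 10 → 7
  step 9: 7 → 4
  step 10: 4 → 3
The second coordinate changes by -1 each step: at step 10 it is -22.

[3,-22]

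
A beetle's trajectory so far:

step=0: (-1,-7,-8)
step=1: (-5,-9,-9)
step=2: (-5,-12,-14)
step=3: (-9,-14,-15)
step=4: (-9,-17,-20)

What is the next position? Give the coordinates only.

Differencing gives (-4,-2,-1), (+0,-3,-5), (-4,-2,-1), (+0,-3,-5). This is the pattern (-4,-2,-1), (+0,-3,-5) repeated.
step 5: apply (-4,-2,-1) → (-13,-19,-21)

(-13,-19,-21)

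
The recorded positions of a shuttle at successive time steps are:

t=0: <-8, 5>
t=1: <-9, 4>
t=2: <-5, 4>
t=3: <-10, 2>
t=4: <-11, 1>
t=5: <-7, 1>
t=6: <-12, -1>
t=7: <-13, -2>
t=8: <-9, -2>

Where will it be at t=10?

<-15, -5>

Differencing gives <-1, -1>, <+4, +0>, <-5, -2>, <-1, -1>, <+4, +0>, <-5, -2>, <-1, -1>, <+4, +0>. This is the pattern <-1, -1>, <+4, +0>, <-5, -2> repeated.
step 9: apply <-5, -2> → <-14, -4>
step 10: apply <-1, -1> → <-15, -5>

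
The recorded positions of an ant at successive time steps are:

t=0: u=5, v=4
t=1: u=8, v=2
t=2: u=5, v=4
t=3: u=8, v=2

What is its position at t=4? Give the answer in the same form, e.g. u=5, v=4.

The jumps are (+3, -2), (-3, +2), (+3, -2) — a geometric progression with ratio -1.
step 4: u=8, v=2 + (-3, +2) → u=5, v=4

u=5, v=4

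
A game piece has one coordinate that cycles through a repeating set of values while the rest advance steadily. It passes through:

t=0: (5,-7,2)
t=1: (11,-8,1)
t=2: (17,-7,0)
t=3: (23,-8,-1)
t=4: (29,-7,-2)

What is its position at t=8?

(53,-7,-6)

The first coordinate changes by +6 each step, so at step 8 it is 5 + 8·(6) = 53.
The second coordinate repeats the cycle [-7, -8] with period 2; step 8 mod 2 = 0, giving -7.
The third coordinate changes by -1 each step, so at step 8 it is 2 + 8·(-1) = -6.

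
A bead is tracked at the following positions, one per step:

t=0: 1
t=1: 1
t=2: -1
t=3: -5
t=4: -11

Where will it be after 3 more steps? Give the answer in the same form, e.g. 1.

-41

Taking differences between consecutive positions: +0, -2, -4, -6. These grow by -2 each step.
step 5: -11 − 8 → -19
step 6: -19 − 10 → -29
step 7: -29 − 12 → -41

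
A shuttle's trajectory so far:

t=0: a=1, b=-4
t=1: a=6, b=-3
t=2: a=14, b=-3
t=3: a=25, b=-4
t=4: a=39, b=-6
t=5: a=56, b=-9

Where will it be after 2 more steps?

Successive displacements: (+5, +1), (+8, +0), (+11, -1), (+14, -2), (+17, -3) — each changes by (+3, -1).
step 6: a=56, b=-9 + (+20, -4) → a=76, b=-13
step 7: a=76, b=-13 + (+23, -5) → a=99, b=-18

a=99, b=-18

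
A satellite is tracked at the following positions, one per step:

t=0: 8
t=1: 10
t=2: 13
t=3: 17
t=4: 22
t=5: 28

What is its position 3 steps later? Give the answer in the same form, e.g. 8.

52

First differences are +2, +3, +4, +5, +6; their common second difference is +1 (constant acceleration).
step 6: 28 + 7 → 35
step 7: 35 + 8 → 43
step 8: 43 + 9 → 52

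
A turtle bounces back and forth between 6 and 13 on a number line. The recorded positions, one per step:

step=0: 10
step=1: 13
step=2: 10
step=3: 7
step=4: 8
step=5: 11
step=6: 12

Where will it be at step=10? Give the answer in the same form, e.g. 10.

12

The value travels 3 per step and bounces off the walls at 6 and 13.
  step 7: 12 → 9
  step 8: 9 → 6
  step 9: 6 → 9
  step 10: 9 → 12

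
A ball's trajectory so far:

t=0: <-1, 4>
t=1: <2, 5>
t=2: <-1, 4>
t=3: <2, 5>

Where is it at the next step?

<-1, 4>

Step-to-step displacements: <+3, +1>, <-3, -1>, <+3, +1>; each is -1× the previous.
step 4: <2, 5> + <-3, -1> → <-1, 4>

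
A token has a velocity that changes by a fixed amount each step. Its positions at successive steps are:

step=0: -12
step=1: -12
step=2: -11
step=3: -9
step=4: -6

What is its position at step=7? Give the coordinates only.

9

Taking differences between consecutive positions: +0, +1, +2, +3. These grow by +1 each step.
step 5: -6 + 4 → -2
step 6: -2 + 5 → 3
step 7: 3 + 6 → 9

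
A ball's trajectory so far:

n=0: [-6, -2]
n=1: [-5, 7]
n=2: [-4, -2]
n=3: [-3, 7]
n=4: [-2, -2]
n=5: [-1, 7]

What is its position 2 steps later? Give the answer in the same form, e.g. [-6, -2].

[1, 7]

First: linear, +1 per step → 1 at step 7.
Second: cycles through -2, 7 every 2 steps. Step 7 lands at position 1 of the cycle → 7.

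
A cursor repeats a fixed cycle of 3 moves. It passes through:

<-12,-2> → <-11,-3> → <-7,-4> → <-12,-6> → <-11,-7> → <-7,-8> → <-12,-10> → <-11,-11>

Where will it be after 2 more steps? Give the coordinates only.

<-12,-14>

Differencing gives <+1,-1>, <+4,-1>, <-5,-2>, <+1,-1>, <+4,-1>, <-5,-2>, <+1,-1>. This is the pattern <+1,-1>, <+4,-1>, <-5,-2> repeated.
step 8: apply <+4,-1> → <-7,-12>
step 9: apply <-5,-2> → <-12,-14>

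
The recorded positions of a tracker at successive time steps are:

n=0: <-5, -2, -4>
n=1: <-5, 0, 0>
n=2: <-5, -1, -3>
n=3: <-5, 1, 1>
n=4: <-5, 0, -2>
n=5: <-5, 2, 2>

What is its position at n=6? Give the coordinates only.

<-5, 1, -1>

Step-to-step displacements: <+0, +2, +4>, <+0, -1, -3>, <+0, +2, +4>, <+0, -1, -3>, <+0, +2, +4> — a repeating cycle of length 2.
step 6: apply <+0, -1, -3> → <-5, 1, -1>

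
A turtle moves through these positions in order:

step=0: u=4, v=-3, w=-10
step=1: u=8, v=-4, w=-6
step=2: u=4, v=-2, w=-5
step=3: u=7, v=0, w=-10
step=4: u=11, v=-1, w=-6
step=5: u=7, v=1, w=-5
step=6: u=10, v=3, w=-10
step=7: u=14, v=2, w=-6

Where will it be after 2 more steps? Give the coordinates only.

u=13, v=6, w=-10

Differencing gives (+4, -1, +4), (-4, +2, +1), (+3, +2, -5), (+4, -1, +4), (-4, +2, +1), (+3, +2, -5), (+4, -1, +4). This is the pattern (+4, -1, +4), (-4, +2, +1), (+3, +2, -5) repeated.
step 8: apply (-4, +2, +1) → u=10, v=4, w=-5
step 9: apply (+3, +2, -5) → u=13, v=6, w=-10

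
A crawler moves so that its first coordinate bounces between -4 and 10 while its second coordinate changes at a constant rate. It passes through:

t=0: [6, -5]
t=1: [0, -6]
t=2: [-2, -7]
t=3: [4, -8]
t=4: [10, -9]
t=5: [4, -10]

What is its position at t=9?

The first coordinate reflects between -4 and 10, moving 6 per step.
  step 6: 4 → -2
  step 7: -2 → 0
  step 8: 0 → 6
  step 9: 6 → 8
The second coordinate changes by -1 each step: at step 9 it is -14.

[8, -14]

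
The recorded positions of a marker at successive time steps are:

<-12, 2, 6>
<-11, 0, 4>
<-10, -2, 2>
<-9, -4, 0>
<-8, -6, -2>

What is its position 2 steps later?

<-6, -10, -6>

The position changes by <+1, -2, -2> every step.
step 5: <-8, -6, -2> + <+1, -2, -2> → <-7, -8, -4>
step 6: <-7, -8, -4> + <+1, -2, -2> → <-6, -10, -6>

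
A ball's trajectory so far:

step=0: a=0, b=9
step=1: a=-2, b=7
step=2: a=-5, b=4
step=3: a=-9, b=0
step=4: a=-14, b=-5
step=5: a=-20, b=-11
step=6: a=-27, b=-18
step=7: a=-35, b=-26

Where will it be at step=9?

First differences are (-2, -2), (-3, -3), (-4, -4), (-5, -5), (-6, -6), (-7, -7), (-8, -8); their common second difference is (-1, -1) (constant acceleration).
step 8: a=-35, b=-26 + (-9, -9) → a=-44, b=-35
step 9: a=-44, b=-35 + (-10, -10) → a=-54, b=-45

a=-54, b=-45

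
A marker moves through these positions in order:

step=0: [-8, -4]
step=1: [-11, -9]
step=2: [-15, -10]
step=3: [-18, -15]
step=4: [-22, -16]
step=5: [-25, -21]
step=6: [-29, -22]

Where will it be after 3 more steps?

[-39, -33]

Differencing gives [-3, -5], [-4, -1], [-3, -5], [-4, -1], [-3, -5], [-4, -1]. This is the pattern [-3, -5], [-4, -1] repeated.
step 7: apply [-3, -5] → [-32, -27]
step 8: apply [-4, -1] → [-36, -28]
step 9: apply [-3, -5] → [-39, -33]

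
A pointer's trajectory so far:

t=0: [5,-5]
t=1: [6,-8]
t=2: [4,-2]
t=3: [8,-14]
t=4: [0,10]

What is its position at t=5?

[16,-38]

The jumps are [+1,-3], [-2,+6], [+4,-12], [-8,+24] — a geometric progression with ratio -2.
step 5: [0,10] + [+16,-48] → [16,-38]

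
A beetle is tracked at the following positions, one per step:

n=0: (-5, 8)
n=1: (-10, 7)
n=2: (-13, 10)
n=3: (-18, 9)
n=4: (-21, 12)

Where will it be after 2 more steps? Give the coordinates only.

(-29, 14)

Differencing gives (-5, -1), (-3, +3), (-5, -1), (-3, +3). This is the pattern (-5, -1), (-3, +3) repeated.
step 5: apply (-5, -1) → (-26, 11)
step 6: apply (-3, +3) → (-29, 14)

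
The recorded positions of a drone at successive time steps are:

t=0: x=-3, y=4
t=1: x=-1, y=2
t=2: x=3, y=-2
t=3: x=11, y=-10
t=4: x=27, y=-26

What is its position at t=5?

Step-to-step displacements: (+2, -2), (+4, -4), (+8, -8), (+16, -16); each is 2× the previous.
step 5: x=27, y=-26 + (+32, -32) → x=59, y=-58

x=59, y=-58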